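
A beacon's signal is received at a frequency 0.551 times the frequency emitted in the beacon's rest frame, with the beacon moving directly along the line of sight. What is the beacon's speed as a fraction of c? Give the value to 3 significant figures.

β ≈ 0.534

f_obs/f_src = √((1−β)/(1+β)) = 0.551  ⇒  (1−β)/(1+β) = 0.30360
β = |1 − D²|/(1 + D²) = |1 − 0.30360|/(1 + 0.30360) = 0.534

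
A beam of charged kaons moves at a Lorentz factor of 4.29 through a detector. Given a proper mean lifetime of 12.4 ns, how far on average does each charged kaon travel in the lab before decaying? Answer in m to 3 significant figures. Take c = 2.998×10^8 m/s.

β = √(1 − 1/γ²) = √(1 − 1/4.29²) = 0.97245
Dilated lifetime: Δt = γτ₀ = 4.29 × 12.4 ns = 53.196 ns
d = vΔt = 0.97245c × 53.196 ns = 2.9154×10^8 m/s × 5.3196×10^-8 s = 15.5 m

d ≈ 15.5 m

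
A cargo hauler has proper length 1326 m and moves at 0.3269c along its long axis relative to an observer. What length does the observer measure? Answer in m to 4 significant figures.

L ≈ 1253 m

γ = 1/√(1 − 0.3269²) = 1.05814
Length contraction: L = L₀/γ = 1326/1.05814 = 1253 m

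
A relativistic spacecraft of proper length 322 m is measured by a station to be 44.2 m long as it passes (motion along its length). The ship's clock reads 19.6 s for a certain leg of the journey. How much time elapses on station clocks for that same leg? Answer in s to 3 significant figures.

Δt ≈ 143 s

Length contraction ⇒ γ = L₀/L = 322/44.2 = 7.2851
Time dilation: Δt = γτ₀ = 7.2851 × 19.6 s = 143 s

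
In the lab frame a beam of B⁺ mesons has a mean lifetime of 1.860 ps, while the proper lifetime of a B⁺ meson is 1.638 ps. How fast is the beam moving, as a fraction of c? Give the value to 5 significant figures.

β ≈ 0.47378

γ = Δt/τ₀ = 1.860/1.638 = 1.135531
β = √(1 − 1/γ²) = √(1 − 1/1.135531²) = 0.47378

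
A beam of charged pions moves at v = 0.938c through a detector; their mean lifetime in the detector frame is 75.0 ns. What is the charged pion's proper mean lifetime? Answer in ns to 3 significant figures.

τ₀ ≈ 26.0 ns

γ = 1/√(1 − 0.938²) = 2.8849
Proper time: τ₀ = Δt/γ = 75.0/2.8849 = 26.0 ns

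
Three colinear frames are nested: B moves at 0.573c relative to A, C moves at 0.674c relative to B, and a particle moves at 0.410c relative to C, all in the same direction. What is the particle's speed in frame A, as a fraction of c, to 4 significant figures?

Compose boost 2: (0.674 + 0.573)/(1 + 0.674×0.573) = 1.247/1.38620 = 0.899580
Compose boost 3: (0.410 + 0.899580)/(1 + 0.410×0.899580) = 1.30958/1.36883 = 0.9567

u ≈ 0.9567c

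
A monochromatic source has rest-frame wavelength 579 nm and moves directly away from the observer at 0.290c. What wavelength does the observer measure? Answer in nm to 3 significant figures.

Relativistic Doppler: λ_obs = λ_src √((1+β)/(1−β))
= 579 × √(1.2900/0.71000) = 579 × 1.3479 = 780 nm

λ_obs ≈ 780 nm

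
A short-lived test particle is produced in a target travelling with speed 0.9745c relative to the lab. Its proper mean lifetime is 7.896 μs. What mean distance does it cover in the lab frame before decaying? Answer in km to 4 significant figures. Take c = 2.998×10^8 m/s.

γ = 1/√(1 − 0.9745²) = 4.45658
Dilated lifetime: Δt = γτ₀ = 4.45658 × 7.896 μs = 35.1891 μs
d = vΔt = 0.9745c × 35.1891 μs = 2.92155×10^8 m/s × 3.51891×10^-5 s = 10.28 km

d ≈ 10.28 km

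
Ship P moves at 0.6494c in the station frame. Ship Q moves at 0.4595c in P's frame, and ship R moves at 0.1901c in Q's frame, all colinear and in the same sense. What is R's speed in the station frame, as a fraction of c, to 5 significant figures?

u ≈ 0.89831c

Compose boost 2: (0.4595 + 0.6494)/(1 + 0.4595×0.6494) = 1.1089/1.298399 = 0.8540516
Compose boost 3: (0.1901 + 0.8540516)/(1 + 0.1901×0.8540516) = 1.044152/1.162355 = 0.89831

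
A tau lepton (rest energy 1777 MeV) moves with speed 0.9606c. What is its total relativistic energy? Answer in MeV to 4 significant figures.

E ≈ 6394 MeV

γ = 1/√(1 − 0.9606²) = 3.59797
E = γm₀c² = 3.59797 × 1777 MeV = 6394 MeV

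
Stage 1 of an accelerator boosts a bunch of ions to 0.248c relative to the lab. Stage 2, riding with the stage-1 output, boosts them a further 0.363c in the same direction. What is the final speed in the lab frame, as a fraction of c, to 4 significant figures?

Compose boost 2: (0.363 + 0.248)/(1 + 0.363×0.248) = 0.6110/1.09002 = 0.5605

u ≈ 0.5605c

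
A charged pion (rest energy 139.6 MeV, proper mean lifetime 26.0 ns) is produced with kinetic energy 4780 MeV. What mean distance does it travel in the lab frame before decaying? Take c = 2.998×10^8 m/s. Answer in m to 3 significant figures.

d ≈ 275 m

γ = 1 + K/(m₀c²) = 1 + 4780/139.6 = 35.241
β = √(1 − 1/γ²) = 0.99960
Dilated lifetime: γτ₀ = 35.241 × 26.0 ns = 916.26 ns
d = βc·γτ₀ = 0.99960 × (2.998×10^8 m/s) × 9.1626×10^-7 s = 275 m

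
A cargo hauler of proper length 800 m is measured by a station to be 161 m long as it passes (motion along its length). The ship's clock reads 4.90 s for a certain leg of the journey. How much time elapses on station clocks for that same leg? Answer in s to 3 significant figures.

Length contraction ⇒ γ = L₀/L = 800/161 = 4.9689
Time dilation: Δt = γτ₀ = 4.9689 × 4.90 s = 24.3 s

Δt ≈ 24.3 s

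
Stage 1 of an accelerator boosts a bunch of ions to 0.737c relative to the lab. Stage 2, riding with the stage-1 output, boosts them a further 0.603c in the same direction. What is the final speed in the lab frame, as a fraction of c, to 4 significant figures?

u ≈ 0.9277c

Compose boost 2: (0.603 + 0.737)/(1 + 0.603×0.737) = 1.340/1.44441 = 0.9277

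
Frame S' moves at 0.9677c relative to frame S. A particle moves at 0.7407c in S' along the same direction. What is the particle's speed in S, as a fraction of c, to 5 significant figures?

u ≈ 0.99512c

Relativistic velocity addition: u = (u' + v)/(1 + u'v/c²)
= (0.7407 + 0.9677)/(1 + 0.7407×0.9677) = 1.7084/1.716775 = 0.99512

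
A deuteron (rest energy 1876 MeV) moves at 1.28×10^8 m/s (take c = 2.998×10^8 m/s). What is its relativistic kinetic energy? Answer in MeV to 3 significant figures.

K ≈ 199 MeV

β = v/c = 1.28×10^8 / 2.998×10^8 = 0.42695
γ = 1/√(1 − 0.42695²) = 1.1059
K = (γ − 1)m₀c² = (1.1059 − 1) × 1876 MeV = 0.10586 × 1876 MeV = 199 MeV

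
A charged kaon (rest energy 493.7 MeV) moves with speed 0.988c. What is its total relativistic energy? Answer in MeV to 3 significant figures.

E ≈ 3200 MeV

γ = 1/√(1 − 0.988²) = 6.4744
E = γm₀c² = 6.4744 × 493.7 MeV = 3200 MeV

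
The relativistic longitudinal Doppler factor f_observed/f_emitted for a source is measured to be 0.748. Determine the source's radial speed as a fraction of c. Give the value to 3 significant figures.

f_obs/f_src = √((1−β)/(1+β)) = 0.748  ⇒  (1−β)/(1+β) = 0.55950
β = |1 − D²|/(1 + D²) = |1 − 0.55950|/(1 + 0.55950) = 0.282

β ≈ 0.282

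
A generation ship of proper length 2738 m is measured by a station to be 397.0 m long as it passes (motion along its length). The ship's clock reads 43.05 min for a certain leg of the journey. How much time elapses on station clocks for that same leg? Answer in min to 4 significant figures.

Δt ≈ 296.9 min

Length contraction ⇒ γ = L₀/L = 2738/397.0 = 6.89673
Time dilation: Δt = γτ₀ = 6.89673 × 43.05 min = 296.9 min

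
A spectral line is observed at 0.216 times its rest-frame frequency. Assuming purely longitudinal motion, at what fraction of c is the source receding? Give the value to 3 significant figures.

f_obs/f_src = √((1−β)/(1+β)) = 0.216  ⇒  (1−β)/(1+β) = 0.046656
β = |1 − D²|/(1 + D²) = |1 − 0.046656|/(1 + 0.046656) = 0.911

β ≈ 0.911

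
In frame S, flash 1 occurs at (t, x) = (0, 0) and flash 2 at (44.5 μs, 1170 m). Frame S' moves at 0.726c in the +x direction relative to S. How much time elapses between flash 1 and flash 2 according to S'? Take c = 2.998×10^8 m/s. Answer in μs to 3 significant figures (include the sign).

γ = 1/√(1 − 0.726²) = 1.4541
Δt' = γ(Δt − vΔx/c²) = 1.4541 × (44.5 μs − 0.726×1170 m / (2.998×10^8 m/s))
= 1.4541 × (41.667 μs) = 60.6 μs

Δt' ≈ 60.6 μs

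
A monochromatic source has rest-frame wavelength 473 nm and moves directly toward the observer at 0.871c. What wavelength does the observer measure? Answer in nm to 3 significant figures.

Relativistic Doppler: λ_obs = λ_src √((1−β)/(1+β))
= 473 × √(0.12900/1.8710) = 473 × 0.26258 = 124 nm

λ_obs ≈ 124 nm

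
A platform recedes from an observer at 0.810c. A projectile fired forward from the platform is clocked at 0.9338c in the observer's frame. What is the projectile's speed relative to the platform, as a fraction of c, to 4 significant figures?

Inverse velocity addition: u' = (u − v)/(1 − uv/c²)
= (0.9338 − 0.810)/(1 − 0.9338×0.810) = 0.1238/0.243622 = 0.5082

u' ≈ 0.5082c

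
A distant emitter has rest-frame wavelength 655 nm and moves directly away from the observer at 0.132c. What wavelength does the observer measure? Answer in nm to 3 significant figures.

Relativistic Doppler: λ_obs = λ_src √((1+β)/(1−β))
= 655 × √(1.1320/0.86800) = 655 × 1.1420 = 748 nm

λ_obs ≈ 748 nm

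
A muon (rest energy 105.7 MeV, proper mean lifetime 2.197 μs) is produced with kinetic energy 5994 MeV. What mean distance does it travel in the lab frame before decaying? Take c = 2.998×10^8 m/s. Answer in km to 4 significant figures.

γ = 1 + K/(m₀c²) = 1 + 5994/105.7 = 57.7077
β = √(1 − 1/γ²) = 0.999850
Dilated lifetime: γτ₀ = 57.7077 × 2.197 μs = 126.784 μs
d = βc·γτ₀ = 0.999850 × (2.998×10^8 m/s) × 0.000126784 s = 38.00 km

d ≈ 38.00 km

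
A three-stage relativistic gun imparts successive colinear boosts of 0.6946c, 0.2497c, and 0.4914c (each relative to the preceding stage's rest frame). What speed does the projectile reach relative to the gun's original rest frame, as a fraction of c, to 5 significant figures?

Compose boost 2: (0.2497 + 0.6946)/(1 + 0.2497×0.6946) = 0.94430/1.173442 = 0.8047269
Compose boost 3: (0.4914 + 0.8047269)/(1 + 0.4914×0.8047269) = 1.296127/1.395443 = 0.92883

u ≈ 0.92883c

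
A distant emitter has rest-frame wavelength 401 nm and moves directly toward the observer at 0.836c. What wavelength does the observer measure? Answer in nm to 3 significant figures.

Relativistic Doppler: λ_obs = λ_src √((1−β)/(1+β))
= 401 × √(0.16400/1.8360) = 401 × 0.29887 = 120 nm

λ_obs ≈ 120 nm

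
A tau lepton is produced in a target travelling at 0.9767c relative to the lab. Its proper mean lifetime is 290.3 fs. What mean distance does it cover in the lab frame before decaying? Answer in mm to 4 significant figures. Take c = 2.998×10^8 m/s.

d ≈ 0.3961 mm

γ = 1/√(1 − 0.9767²) = 4.65963
Dilated lifetime: Δt = γτ₀ = 4.65963 × 290.3 fs = 1352.69 fs
d = vΔt = 0.9767c × 1352.69 fs = 2.92815×10^8 m/s × 1.35269×10^-12 s = 0.3961 mm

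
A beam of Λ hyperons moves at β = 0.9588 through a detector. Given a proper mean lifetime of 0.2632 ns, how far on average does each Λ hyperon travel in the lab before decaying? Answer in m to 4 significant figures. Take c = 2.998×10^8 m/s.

γ = 1/√(1 − 0.9588²) = 3.52011
Dilated lifetime: Δt = γτ₀ = 3.52011 × 0.2632 ns = 0.926493 ns
d = vΔt = 0.9588c × 0.926493 ns = 2.87448×10^8 m/s × 9.26493×10^-10 s = 0.2663 m

d ≈ 0.2663 m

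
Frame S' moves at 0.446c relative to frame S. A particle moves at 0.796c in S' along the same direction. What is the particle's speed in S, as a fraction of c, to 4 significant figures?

u ≈ 0.9166c

Relativistic velocity addition: u = (u' + v)/(1 + u'v/c²)
= (0.796 + 0.446)/(1 + 0.796×0.446) = 1.242/1.35502 = 0.9166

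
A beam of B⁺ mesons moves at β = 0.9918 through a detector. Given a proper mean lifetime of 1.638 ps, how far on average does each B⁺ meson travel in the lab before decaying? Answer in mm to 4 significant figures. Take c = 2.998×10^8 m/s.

γ = 1/√(1 − 0.9918²) = 7.82475
Dilated lifetime: Δt = γτ₀ = 7.82475 × 1.638 ps = 12.8169 ps
d = vΔt = 0.9918c × 12.8169 ps = 2.97342×10^8 m/s × 1.28169×10^-11 s = 3.811 mm

d ≈ 3.811 mm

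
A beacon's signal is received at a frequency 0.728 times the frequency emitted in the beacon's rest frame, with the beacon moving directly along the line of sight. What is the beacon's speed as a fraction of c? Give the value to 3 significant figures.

f_obs/f_src = √((1−β)/(1+β)) = 0.728  ⇒  (1−β)/(1+β) = 0.52998
β = |1 − D²|/(1 + D²) = |1 − 0.52998|/(1 + 0.52998) = 0.307

β ≈ 0.307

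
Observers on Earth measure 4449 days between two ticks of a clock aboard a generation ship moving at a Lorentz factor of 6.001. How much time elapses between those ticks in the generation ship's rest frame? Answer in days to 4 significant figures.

γ = 6.001 (given)
Proper time: τ₀ = Δt/γ = 4449/6.001 = 741.4 days

τ₀ ≈ 741.4 days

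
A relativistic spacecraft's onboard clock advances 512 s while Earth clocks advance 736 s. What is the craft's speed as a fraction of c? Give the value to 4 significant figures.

γ = Δt/τ₀ = 736/512 = 1.43750
β = √(1 − 1/γ²) = √(1 − 1/1.43750²) = 0.7184

β ≈ 0.7184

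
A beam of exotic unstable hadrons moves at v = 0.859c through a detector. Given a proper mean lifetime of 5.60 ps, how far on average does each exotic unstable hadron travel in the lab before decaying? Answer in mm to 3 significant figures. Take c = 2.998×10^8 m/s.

γ = 1/√(1 − 0.859²) = 1.9532
Dilated lifetime: Δt = γτ₀ = 1.9532 × 5.60 ps = 10.938 ps
d = vΔt = 0.859c × 10.938 ps = 2.5753×10^8 m/s × 1.0938×10^-11 s = 2.82 mm

d ≈ 2.82 mm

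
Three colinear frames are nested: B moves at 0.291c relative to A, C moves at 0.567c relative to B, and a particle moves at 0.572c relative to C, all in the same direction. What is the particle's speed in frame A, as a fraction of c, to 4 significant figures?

Compose boost 2: (0.567 + 0.291)/(1 + 0.567×0.291) = 0.8580/1.16500 = 0.736483
Compose boost 3: (0.572 + 0.736483)/(1 + 0.572×0.736483) = 1.30848/1.42127 = 0.9206

u ≈ 0.9206c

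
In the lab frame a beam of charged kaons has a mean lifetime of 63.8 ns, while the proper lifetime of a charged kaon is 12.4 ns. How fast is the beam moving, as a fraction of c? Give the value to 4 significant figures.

γ = Δt/τ₀ = 63.8/12.4 = 5.14516
β = √(1 − 1/γ²) = √(1 − 1/5.14516²) = 0.9809

β ≈ 0.9809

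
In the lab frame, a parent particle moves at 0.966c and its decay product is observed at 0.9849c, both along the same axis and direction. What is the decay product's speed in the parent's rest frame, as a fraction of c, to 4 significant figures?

Inverse velocity addition: u' = (u − v)/(1 − uv/c²)
= (0.9849 − 0.966)/(1 − 0.9849×0.966) = 0.01890/0.0485866 = 0.3890

u' ≈ 0.3890c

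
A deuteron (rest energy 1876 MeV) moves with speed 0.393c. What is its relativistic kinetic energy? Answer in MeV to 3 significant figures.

γ = 1/√(1 − 0.393²) = 1.0875
K = (γ − 1)m₀c² = (1.0875 − 1) × 1876 MeV = 0.087502 × 1876 MeV = 164 MeV

K ≈ 164 MeV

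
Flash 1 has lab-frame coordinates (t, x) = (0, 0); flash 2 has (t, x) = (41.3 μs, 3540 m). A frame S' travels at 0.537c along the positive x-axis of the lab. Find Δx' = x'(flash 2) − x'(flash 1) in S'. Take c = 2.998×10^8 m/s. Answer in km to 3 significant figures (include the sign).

γ = 1/√(1 − 0.537²) = 1.1854
Δx' = γ(Δx − vΔt) = 1.1854 × (3540 m − 0.537×(2.998×10^8 m/s)×41.3×10^-6 s)
= 1.1854 × (-3109.0 m) = -3.69 km

Δx' ≈ -3.69 km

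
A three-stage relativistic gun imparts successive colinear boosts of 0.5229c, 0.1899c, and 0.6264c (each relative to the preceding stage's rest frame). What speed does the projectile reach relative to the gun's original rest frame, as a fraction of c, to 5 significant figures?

Compose boost 2: (0.1899 + 0.5229)/(1 + 0.1899×0.5229) = 0.71280/1.099299 = 0.6484134
Compose boost 3: (0.6264 + 0.6484134)/(1 + 0.6264×0.6484134) = 1.274813/1.406166 = 0.90659

u ≈ 0.90659c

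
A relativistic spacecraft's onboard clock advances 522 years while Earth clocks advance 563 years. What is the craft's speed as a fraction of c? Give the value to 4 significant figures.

γ = Δt/τ₀ = 563/522 = 1.07854
β = √(1 − 1/γ²) = √(1 − 1/1.07854²) = 0.3746

β ≈ 0.3746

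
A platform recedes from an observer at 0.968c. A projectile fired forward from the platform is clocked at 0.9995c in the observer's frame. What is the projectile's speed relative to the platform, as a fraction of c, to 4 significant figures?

u' ≈ 0.9697c

Inverse velocity addition: u' = (u − v)/(1 − uv/c²)
= (0.9995 − 0.968)/(1 − 0.9995×0.968) = 0.03150/0.0324840 = 0.9697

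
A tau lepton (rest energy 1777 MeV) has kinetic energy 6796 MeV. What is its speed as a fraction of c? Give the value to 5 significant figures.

γ = 1 + K/(m₀c²) = 1 + 6796/1777 = 4.824423
β = √(1 − 1/γ²) = 0.97828

β ≈ 0.97828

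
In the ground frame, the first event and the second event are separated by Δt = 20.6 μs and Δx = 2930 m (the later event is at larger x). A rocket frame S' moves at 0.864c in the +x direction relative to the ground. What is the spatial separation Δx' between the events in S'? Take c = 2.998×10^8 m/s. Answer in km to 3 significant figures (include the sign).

Δx' ≈ -4.78 km

γ = 1/√(1 − 0.864²) = 1.9861
Δx' = γ(Δx − vΔt) = 1.9861 × (2930 m − 0.864×(2.998×10^8 m/s)×20.6×10^-6 s)
= 1.9861 × (-2406.0 m) = -4.78 km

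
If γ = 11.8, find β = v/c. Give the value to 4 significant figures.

β = √(1 − 1/γ²) = √(1 − 1/11.8²) = √(0.992818) = 0.9964

β ≈ 0.9964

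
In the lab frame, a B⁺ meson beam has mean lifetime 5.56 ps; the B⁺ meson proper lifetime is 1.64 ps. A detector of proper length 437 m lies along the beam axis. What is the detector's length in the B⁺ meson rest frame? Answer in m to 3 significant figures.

L ≈ 129 m

Time dilation ⇒ γ = Δt/τ₀ = 5.56/1.64 = 3.3902
Length contraction: L = L₀/γ = 437/3.3902 = 129 m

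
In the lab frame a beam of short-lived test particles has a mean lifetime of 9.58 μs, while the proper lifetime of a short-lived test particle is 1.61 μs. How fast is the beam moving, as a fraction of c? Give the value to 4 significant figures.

β ≈ 0.9858

γ = Δt/τ₀ = 9.58/1.61 = 5.95031
β = √(1 − 1/γ²) = √(1 − 1/5.95031²) = 0.9858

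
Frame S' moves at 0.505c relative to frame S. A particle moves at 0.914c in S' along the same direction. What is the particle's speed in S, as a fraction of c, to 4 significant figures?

u ≈ 0.9709c

Relativistic velocity addition: u = (u' + v)/(1 + u'v/c²)
= (0.914 + 0.505)/(1 + 0.914×0.505) = 1.419/1.46157 = 0.9709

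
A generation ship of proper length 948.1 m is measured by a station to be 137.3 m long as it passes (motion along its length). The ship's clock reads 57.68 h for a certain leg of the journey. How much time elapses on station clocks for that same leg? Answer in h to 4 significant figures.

Δt ≈ 398.3 h

Length contraction ⇒ γ = L₀/L = 948.1/137.3 = 6.90532
Time dilation: Δt = γτ₀ = 6.90532 × 57.68 h = 398.3 h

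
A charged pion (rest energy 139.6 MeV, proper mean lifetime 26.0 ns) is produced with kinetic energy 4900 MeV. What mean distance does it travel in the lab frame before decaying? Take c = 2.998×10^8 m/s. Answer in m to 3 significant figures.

d ≈ 281 m

γ = 1 + K/(m₀c²) = 1 + 4900/139.6 = 36.100
β = √(1 − 1/γ²) = 0.99962
Dilated lifetime: γτ₀ = 36.100 × 26.0 ns = 938.61 ns
d = βc·γτ₀ = 0.99962 × (2.998×10^8 m/s) × 9.3861×10^-7 s = 281 m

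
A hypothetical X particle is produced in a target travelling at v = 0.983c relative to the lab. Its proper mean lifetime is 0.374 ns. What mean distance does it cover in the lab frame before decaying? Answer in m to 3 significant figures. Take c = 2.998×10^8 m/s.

γ = 1/√(1 − 0.983²) = 5.4465
Dilated lifetime: Δt = γτ₀ = 5.4465 × 0.374 ns = 2.0370 ns
d = vΔt = 0.983c × 2.0370 ns = 2.9470×10^8 m/s × 2.0370×10^-9 s = 0.600 m

d ≈ 0.600 m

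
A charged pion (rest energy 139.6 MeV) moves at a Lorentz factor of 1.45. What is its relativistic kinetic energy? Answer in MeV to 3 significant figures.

γ = 1.45 (given)
K = (γ − 1)m₀c² = (1.45 − 1) × 139.6 MeV = 0.45000 × 139.6 MeV = 62.8 MeV

K ≈ 62.8 MeV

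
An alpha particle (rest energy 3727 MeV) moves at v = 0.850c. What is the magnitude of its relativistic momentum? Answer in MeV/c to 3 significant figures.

p ≈ 6010 MeV/c

γ = 1/√(1 − 0.850²) = 1.8983
p = γβm₀c = 1.8983 × 0.850 × 3727 MeV/c = 6010 MeV/c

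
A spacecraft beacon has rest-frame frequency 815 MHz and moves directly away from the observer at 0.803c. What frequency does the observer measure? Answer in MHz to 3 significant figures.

Relativistic Doppler: f_obs = f_src √((1−β)/(1+β))
= 815 × √(0.19700/1.8030) = 815 × 0.33055 = 269 MHz

f_obs ≈ 269 MHz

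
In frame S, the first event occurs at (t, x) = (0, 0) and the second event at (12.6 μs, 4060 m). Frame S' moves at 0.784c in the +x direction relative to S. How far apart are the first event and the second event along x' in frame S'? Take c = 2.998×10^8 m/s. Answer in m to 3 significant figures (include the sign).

Δx' ≈ 1770 m

γ = 1/√(1 − 0.784²) = 1.6109
Δx' = γ(Δx − vΔt) = 1.6109 × (4060 m − 0.784×(2.998×10^8 m/s)×12.6×10^-6 s)
= 1.6109 × (1098.5 m) = 1770 m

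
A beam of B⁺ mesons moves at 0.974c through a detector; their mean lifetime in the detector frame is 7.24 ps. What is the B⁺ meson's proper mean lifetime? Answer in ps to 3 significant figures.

τ₀ ≈ 1.64 ps

γ = 1/√(1 − 0.974²) = 4.4141
Proper time: τ₀ = Δt/γ = 7.24/4.4141 = 1.64 ps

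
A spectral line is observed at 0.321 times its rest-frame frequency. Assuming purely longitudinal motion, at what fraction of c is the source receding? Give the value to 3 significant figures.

f_obs/f_src = √((1−β)/(1+β)) = 0.321  ⇒  (1−β)/(1+β) = 0.10304
β = |1 − D²|/(1 + D²) = |1 − 0.10304|/(1 + 0.10304) = 0.813

β ≈ 0.813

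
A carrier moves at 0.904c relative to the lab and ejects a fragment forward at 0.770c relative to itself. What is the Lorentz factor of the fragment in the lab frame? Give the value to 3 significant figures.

u_lab = (0.770 + 0.904)/(1 + 0.770×0.904) = 1.674/1.69608 = 0.986982
γ = 1/√(1 − 0.986982²) = 6.22

γ ≈ 6.22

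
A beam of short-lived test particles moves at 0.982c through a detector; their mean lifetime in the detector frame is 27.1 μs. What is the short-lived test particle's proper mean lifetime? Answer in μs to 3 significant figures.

γ = 1/√(1 − 0.982²) = 5.2943
Proper time: τ₀ = Δt/γ = 27.1/5.2943 = 5.12 μs

τ₀ ≈ 5.12 μs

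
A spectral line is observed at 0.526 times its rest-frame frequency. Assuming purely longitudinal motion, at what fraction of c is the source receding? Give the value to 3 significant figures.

β ≈ 0.567

f_obs/f_src = √((1−β)/(1+β)) = 0.526  ⇒  (1−β)/(1+β) = 0.27668
β = |1 − D²|/(1 + D²) = |1 − 0.27668|/(1 + 0.27668) = 0.567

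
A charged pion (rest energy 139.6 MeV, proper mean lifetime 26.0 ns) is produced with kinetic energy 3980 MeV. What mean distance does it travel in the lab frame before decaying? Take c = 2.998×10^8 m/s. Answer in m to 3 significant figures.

d ≈ 230 m

γ = 1 + K/(m₀c²) = 1 + 3980/139.6 = 29.510
β = √(1 − 1/γ²) = 0.99943
Dilated lifetime: γτ₀ = 29.510 × 26.0 ns = 767.26 ns
d = βc·γτ₀ = 0.99943 × (2.998×10^8 m/s) × 7.6726×10^-7 s = 230 m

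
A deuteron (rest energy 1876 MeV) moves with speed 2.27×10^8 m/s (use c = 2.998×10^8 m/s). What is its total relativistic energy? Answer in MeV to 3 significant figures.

E ≈ 2870 MeV

β = v/c = 2.27×10^8 / 2.998×10^8 = 0.75717
γ = 1/√(1 − 0.75717²) = 1.5309
E = γm₀c² = 1.5309 × 1876 MeV = 2870 MeV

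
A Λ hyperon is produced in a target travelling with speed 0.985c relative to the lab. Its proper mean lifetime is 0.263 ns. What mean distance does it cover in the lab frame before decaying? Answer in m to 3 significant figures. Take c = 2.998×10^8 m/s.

d ≈ 0.450 m

γ = 1/√(1 − 0.985²) = 5.7953
Dilated lifetime: Δt = γτ₀ = 5.7953 × 0.263 ns = 1.5242 ns
d = vΔt = 0.985c × 1.5242 ns = 2.9530×10^8 m/s × 1.5242×10^-9 s = 0.450 m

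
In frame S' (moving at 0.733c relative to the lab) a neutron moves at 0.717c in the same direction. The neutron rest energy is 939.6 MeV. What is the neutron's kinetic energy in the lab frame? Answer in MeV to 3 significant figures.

u_lab = (0.717 + 0.733)/(1 + 0.717×0.733) = 0.950470
γ = 1/√(1 − 0.950470²) = 3.2173
K = (γ − 1)m₀c² = (3.2173 − 1) × 939.6 = 2.2173 × 939.6 = 2080 MeV

K ≈ 2080 MeV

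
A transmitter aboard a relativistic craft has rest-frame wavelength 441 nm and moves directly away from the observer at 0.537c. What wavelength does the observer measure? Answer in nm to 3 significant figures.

λ_obs ≈ 803 nm

Relativistic Doppler: λ_obs = λ_src √((1+β)/(1−β))
= 441 × √(1.5370/0.46300) = 441 × 1.8220 = 803 nm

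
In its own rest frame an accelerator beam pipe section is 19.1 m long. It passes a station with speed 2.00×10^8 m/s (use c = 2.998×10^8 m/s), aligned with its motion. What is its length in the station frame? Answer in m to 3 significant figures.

L ≈ 14.2 m

β = v/c = 2.00×10^8 / 2.998×10^8 = 0.66711
γ = 1/√(1 − 0.66711²) = 1.3424
Length contraction: L = L₀/γ = 19.1/1.3424 = 14.2 m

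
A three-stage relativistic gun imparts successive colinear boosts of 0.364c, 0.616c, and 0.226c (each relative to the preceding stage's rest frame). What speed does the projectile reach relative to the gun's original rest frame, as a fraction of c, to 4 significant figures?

u ≈ 0.8692c

Compose boost 2: (0.616 + 0.364)/(1 + 0.616×0.364) = 0.9800/1.22422 = 0.800507
Compose boost 3: (0.226 + 0.800507)/(1 + 0.226×0.800507) = 1.02651/1.18091 = 0.8692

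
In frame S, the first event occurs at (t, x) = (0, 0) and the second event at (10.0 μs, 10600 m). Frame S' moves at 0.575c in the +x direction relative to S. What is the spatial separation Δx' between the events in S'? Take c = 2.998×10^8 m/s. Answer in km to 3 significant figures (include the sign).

γ = 1/√(1 − 0.575²) = 1.2223
Δx' = γ(Δx − vΔt) = 1.2223 × (10600 m − 0.575×(2.998×10^8 m/s)×10.0×10^-6 s)
= 1.2223 × (8876.1 m) = 10.8 km

Δx' ≈ 10.8 km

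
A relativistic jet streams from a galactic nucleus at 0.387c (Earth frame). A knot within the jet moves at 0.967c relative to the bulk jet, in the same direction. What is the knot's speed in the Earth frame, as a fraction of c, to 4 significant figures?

u ≈ 0.9853c

Relativistic velocity addition: u = (u' + v)/(1 + u'v/c²)
= (0.967 + 0.387)/(1 + 0.967×0.387) = 1.354/1.37423 = 0.9853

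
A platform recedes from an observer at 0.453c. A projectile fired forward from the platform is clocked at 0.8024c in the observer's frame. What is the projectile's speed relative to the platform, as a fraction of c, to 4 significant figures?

Inverse velocity addition: u' = (u − v)/(1 − uv/c²)
= (0.8024 − 0.453)/(1 − 0.8024×0.453) = 0.3494/0.636513 = 0.5489

u' ≈ 0.5489c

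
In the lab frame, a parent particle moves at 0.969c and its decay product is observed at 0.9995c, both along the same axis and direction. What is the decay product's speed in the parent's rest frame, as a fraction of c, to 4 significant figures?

u' ≈ 0.9687c

Inverse velocity addition: u' = (u − v)/(1 − uv/c²)
= (0.9995 − 0.969)/(1 − 0.9995×0.969) = 0.03050/0.0314845 = 0.9687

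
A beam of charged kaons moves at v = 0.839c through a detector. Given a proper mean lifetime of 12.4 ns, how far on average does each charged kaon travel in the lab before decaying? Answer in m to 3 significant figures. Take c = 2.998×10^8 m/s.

γ = 1/√(1 − 0.839²) = 1.8378
Dilated lifetime: Δt = γτ₀ = 1.8378 × 12.4 ns = 22.789 ns
d = vΔt = 0.839c × 22.789 ns = 2.5153×10^8 m/s × 2.2789×10^-8 s = 5.73 m

d ≈ 5.73 m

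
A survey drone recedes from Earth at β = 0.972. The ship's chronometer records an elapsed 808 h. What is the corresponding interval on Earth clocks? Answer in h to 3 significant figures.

γ = 1/√(1 − 0.972²) = 4.2557
Time dilation: Δt = γτ₀ = 4.2557 × 808 h = 3440 h

Δt ≈ 3440 h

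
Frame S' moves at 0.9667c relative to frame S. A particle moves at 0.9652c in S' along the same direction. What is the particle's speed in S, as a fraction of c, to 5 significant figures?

Relativistic velocity addition: u = (u' + v)/(1 + u'v/c²)
= (0.9652 + 0.9667)/(1 + 0.9652×0.9667) = 1.9319/1.933059 = 0.99940

u ≈ 0.99940c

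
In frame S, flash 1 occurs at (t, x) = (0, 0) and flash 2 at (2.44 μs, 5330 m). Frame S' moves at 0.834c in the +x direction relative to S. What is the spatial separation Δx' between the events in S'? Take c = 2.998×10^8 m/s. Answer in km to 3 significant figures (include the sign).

Δx' ≈ 8.55 km

γ = 1/√(1 − 0.834²) = 1.8124
Δx' = γ(Δx − vΔt) = 1.8124 × (5330 m − 0.834×(2.998×10^8 m/s)×2.44×10^-6 s)
= 1.8124 × (4719.9 m) = 8.55 km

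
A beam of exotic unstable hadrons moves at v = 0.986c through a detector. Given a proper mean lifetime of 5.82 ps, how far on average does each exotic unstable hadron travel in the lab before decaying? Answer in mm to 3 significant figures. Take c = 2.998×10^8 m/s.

γ = 1/√(1 − 0.986²) = 5.9972
Dilated lifetime: Δt = γτ₀ = 5.9972 × 5.82 ps = 34.904 ps
d = vΔt = 0.986c × 34.904 ps = 2.9560×10^8 m/s × 3.4904×10^-11 s = 10.3 mm

d ≈ 10.3 mm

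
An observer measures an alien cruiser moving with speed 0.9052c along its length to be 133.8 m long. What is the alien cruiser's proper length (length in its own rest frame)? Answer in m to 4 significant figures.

γ = 1/√(1 − 0.9052²) = 2.35302
L₀ = γL = 2.35302 × 133.8 = 314.8 m

L₀ ≈ 314.8 m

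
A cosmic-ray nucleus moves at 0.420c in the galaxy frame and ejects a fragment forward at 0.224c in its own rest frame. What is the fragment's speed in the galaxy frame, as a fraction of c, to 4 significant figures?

u ≈ 0.5886c

Compose boost 2: (0.224 + 0.420)/(1 + 0.224×0.420) = 0.6440/1.09408 = 0.5886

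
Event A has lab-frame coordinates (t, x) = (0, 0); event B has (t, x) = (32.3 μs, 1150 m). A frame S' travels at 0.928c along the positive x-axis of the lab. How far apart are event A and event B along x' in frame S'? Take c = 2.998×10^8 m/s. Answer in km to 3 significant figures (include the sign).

Δx' ≈ -21.0 km

γ = 1/√(1 − 0.928²) = 2.6840
Δx' = γ(Δx − vΔt) = 2.6840 × (1150 m − 0.928×(2.998×10^8 m/s)×32.3×10^-6 s)
= 2.6840 × (-7836.3 m) = -21.0 km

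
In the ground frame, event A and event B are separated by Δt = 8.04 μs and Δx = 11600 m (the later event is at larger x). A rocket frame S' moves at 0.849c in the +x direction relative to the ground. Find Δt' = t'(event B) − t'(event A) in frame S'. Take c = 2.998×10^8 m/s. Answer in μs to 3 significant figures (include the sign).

Δt' ≈ -47.0 μs

γ = 1/√(1 − 0.849²) = 1.8925
Δt' = γ(Δt − vΔx/c²) = 1.8925 × (8.04 μs − 0.849×11600 m / (2.998×10^8 m/s))
= 1.8925 × (-24.810 μs) = -47.0 μs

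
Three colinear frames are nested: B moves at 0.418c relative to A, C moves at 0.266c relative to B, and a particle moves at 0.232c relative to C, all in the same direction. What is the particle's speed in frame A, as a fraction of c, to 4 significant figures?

u ≈ 0.7416c

Compose boost 2: (0.266 + 0.418)/(1 + 0.266×0.418) = 0.6840/1.11119 = 0.615557
Compose boost 3: (0.232 + 0.615557)/(1 + 0.232×0.615557) = 0.847557/1.14281 = 0.7416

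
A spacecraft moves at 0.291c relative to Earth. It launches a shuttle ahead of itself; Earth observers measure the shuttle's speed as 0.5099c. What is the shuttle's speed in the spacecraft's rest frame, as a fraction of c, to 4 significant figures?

u' ≈ 0.2570c

Inverse velocity addition: u' = (u − v)/(1 − uv/c²)
= (0.5099 − 0.291)/(1 − 0.5099×0.291) = 0.2189/0.851619 = 0.2570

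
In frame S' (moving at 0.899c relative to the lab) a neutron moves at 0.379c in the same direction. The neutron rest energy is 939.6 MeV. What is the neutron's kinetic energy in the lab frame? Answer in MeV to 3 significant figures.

K ≈ 2170 MeV

u_lab = (0.379 + 0.899)/(1 + 0.379×0.899) = 0.953218
γ = 1/√(1 − 0.953218²) = 3.3082
K = (γ − 1)m₀c² = (3.3082 − 1) × 939.6 = 2.3082 × 939.6 = 2170 MeV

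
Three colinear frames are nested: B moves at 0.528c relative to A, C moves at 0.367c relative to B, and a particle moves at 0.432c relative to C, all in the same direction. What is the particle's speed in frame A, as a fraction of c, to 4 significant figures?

u ≈ 0.8926c

Compose boost 2: (0.367 + 0.528)/(1 + 0.367×0.528) = 0.8950/1.19378 = 0.749722
Compose boost 3: (0.432 + 0.749722)/(1 + 0.432×0.749722) = 1.18172/1.32388 = 0.8926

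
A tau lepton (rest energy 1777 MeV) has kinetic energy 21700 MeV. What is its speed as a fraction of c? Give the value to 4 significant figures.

γ = 1 + K/(m₀c²) = 1 + 21700/1777 = 13.2116
β = √(1 − 1/γ²) = 0.9971

β ≈ 0.9971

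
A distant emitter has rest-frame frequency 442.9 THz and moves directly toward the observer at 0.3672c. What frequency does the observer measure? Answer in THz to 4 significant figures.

f_obs ≈ 651.0 THz

Relativistic Doppler: f_obs = f_src √((1+β)/(1−β))
= 442.9 × √(1.36720/0.632800) = 442.9 × 1.46988 = 651.0 THz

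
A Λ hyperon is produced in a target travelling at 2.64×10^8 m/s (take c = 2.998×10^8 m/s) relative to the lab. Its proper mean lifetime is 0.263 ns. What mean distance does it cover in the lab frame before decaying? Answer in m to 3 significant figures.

d ≈ 0.147 m

β = v/c = 2.64×10^8 / 2.998×10^8 = 0.88059
γ = 1/√(1 − 0.88059²) = 2.1102
Dilated lifetime: Δt = γτ₀ = 2.1102 × 0.263 ns = 0.55499 ns
d = vΔt = 0.88059c × 0.55499 ns = 2.6400×10^8 m/s × 5.5499×10^-10 s = 0.147 m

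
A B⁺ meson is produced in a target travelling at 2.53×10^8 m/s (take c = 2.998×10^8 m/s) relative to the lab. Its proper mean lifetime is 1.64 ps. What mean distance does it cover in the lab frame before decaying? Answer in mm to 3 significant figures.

β = v/c = 2.53×10^8 / 2.998×10^8 = 0.84390
γ = 1/√(1 − 0.84390²) = 1.8639
Dilated lifetime: Δt = γτ₀ = 1.8639 × 1.64 ps = 3.0568 ps
d = vΔt = 0.84390c × 3.0568 ps = 2.5300×10^8 m/s × 3.0568×10^-12 s = 0.773 mm

d ≈ 0.773 mm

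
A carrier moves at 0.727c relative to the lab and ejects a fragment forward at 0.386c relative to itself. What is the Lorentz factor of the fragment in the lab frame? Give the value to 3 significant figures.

γ ≈ 2.02

u_lab = (0.386 + 0.727)/(1 + 0.386×0.727) = 1.113/1.28062 = 0.869109
γ = 1/√(1 − 0.869109²) = 2.02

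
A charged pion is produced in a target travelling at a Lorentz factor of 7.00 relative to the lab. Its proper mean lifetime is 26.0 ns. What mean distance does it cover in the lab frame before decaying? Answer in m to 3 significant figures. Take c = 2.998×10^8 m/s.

d ≈ 54.0 m

β = √(1 − 1/γ²) = √(1 − 1/7.00²) = 0.98974
Dilated lifetime: Δt = γτ₀ = 7.00 × 26.0 ns = 182.00 ns
d = vΔt = 0.98974c × 182.00 ns = 2.9673×10^8 m/s × 1.8200×10^-7 s = 54.0 m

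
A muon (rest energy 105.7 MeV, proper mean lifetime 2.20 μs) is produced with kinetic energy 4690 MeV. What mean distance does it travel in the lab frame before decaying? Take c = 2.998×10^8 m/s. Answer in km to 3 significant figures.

γ = 1 + K/(m₀c²) = 1 + 4690/105.7 = 45.371
β = √(1 − 1/γ²) = 0.99976
Dilated lifetime: γτ₀ = 45.371 × 2.20 μs = 99.816 μs
d = βc·γτ₀ = 0.99976 × (2.998×10^8 m/s) × 9.9816×10^-5 s = 29.9 km

d ≈ 29.9 km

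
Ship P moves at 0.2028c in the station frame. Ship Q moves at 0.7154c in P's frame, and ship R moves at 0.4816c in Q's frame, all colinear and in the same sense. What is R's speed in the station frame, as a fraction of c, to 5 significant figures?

Compose boost 2: (0.7154 + 0.2028)/(1 + 0.7154×0.2028) = 0.91820/1.145083 = 0.8018632
Compose boost 3: (0.4816 + 0.8018632)/(1 + 0.4816×0.8018632) = 1.283463/1.386177 = 0.92590

u ≈ 0.92590c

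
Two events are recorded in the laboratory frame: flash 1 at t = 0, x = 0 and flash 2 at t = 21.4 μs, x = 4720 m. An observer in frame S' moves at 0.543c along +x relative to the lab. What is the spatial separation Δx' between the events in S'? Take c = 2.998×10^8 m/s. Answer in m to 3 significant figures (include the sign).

γ = 1/√(1 − 0.543²) = 1.1909
Δx' = γ(Δx − vΔt) = 1.1909 × (4720 m − 0.543×(2.998×10^8 m/s)×21.4×10^-6 s)
= 1.1909 × (1236.3 m) = 1470 m

Δx' ≈ 1470 m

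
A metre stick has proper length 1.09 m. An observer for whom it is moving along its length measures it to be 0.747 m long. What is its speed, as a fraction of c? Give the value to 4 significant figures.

β ≈ 0.7282

γ = L₀/L = 1.09/0.747 = 1.45917
β = √(1 − 1/γ²) = 0.7282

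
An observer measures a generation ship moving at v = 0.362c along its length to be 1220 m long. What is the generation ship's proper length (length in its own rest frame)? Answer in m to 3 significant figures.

L₀ ≈ 1310 m

γ = 1/√(1 − 0.362²) = 1.0728
L₀ = γL = 1.0728 × 1220 = 1310 m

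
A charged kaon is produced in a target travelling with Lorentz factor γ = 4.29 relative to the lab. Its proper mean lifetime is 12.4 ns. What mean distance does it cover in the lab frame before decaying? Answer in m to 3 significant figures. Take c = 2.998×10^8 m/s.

d ≈ 15.5 m

β = √(1 − 1/γ²) = √(1 − 1/4.29²) = 0.97245
Dilated lifetime: Δt = γτ₀ = 4.29 × 12.4 ns = 53.196 ns
d = vΔt = 0.97245c × 53.196 ns = 2.9154×10^8 m/s × 5.3196×10^-8 s = 15.5 m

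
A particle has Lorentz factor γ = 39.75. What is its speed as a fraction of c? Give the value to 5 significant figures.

β ≈ 0.99968

β = √(1 − 1/γ²) = √(1 − 1/39.75²) = √(0.9993671) = 0.99968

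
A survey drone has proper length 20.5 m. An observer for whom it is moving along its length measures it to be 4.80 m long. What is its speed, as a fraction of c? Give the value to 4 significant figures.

β ≈ 0.9722

γ = L₀/L = 20.5/4.80 = 4.27083
β = √(1 − 1/γ²) = 0.9722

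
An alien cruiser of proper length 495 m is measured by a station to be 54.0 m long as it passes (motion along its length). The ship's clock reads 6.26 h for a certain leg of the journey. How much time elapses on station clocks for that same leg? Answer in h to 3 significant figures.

Δt ≈ 57.4 h

Length contraction ⇒ γ = L₀/L = 495/54.0 = 9.1667
Time dilation: Δt = γτ₀ = 9.1667 × 6.26 h = 57.4 h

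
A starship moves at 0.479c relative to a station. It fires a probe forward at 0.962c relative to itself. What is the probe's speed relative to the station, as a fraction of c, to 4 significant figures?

u ≈ 0.9864c

Relativistic velocity addition: u = (u' + v)/(1 + u'v/c²)
= (0.962 + 0.479)/(1 + 0.962×0.479) = 1.441/1.46080 = 0.9864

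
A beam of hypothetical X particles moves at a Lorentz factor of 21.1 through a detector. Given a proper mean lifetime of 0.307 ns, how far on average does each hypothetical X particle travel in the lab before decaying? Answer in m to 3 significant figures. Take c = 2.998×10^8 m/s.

β = √(1 − 1/γ²) = √(1 − 1/21.1²) = 0.99888
Dilated lifetime: Δt = γτ₀ = 21.1 × 0.307 ns = 6.4777 ns
d = vΔt = 0.99888c × 6.4777 ns = 2.9946×10^8 m/s × 6.4777×10^-9 s = 1.94 m

d ≈ 1.94 m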